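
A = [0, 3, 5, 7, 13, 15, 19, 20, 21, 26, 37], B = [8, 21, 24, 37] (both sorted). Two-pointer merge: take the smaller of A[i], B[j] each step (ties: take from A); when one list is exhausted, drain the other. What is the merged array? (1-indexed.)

[0, 3, 5, 7, 8, 13, 15, 19, 20, 21, 21, 24, 26, 37, 37]

i=1 j=1: A[i]=0<=B[j]=8 take 0, i++
i=2 j=1: A[i]=3<=B[j]=8 take 3, i++
i=3 j=1: A[i]=5<=B[j]=8 take 5, i++
i=4 j=1: A[i]=7<=B[j]=8 take 7, i++
i=5 j=1: A[i]=13>B[j]=8 take 8, j++
i=5 j=2: A[i]=13<=B[j]=21 take 13, i++
i=6 j=2: A[i]=15<=B[j]=21 take 15, i++
i=7 j=2: A[i]=19<=B[j]=21 take 19, i++
i=8 j=2: A[i]=20<=B[j]=21 take 20, i++
i=9 j=2: A[i]=21<=B[j]=21 take 21, i++
i=10 j=2: A[i]=26>B[j]=21 take 21, j++
i=10 j=3: A[i]=26>B[j]=24 take 24, j++
i=10 j=4: A[i]=26<=B[j]=37 take 26, i++
i=11 j=4: A[i]=37<=B[j]=37 take 37, i++
i=12 j=4: A done, take B[j]=37, j++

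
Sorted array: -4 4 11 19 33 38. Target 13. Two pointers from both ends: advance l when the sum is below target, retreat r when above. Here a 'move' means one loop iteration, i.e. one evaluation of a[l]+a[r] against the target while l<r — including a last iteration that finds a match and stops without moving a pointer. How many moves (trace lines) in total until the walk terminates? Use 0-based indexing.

5 moves

l=0 r=5: -4+38=34 >13, r--
l=0 r=4: -4+33=29 >13, r--
l=0 r=3: -4+19=15 >13, r--
l=0 r=2: -4+11=7 <13, l++
l=1 r=2: 4+11=15 >13, r--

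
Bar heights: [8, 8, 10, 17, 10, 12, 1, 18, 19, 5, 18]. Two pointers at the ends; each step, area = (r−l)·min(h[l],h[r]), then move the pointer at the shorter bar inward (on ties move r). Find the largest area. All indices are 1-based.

[1,11] min(8,18)*10=80 best=80 * → l++
[2,11] min(8,18)*9=72 best=80 → l++
[3,11] min(10,18)*8=80 best=80 → l++
[4,11] min(17,18)*7=119 best=119 * → l++
[5,11] min(10,18)*6=60 best=119 → l++
[6,11] min(12,18)*5=60 best=119 → l++
[7,11] min(1,18)*4=4 best=119 → l++
[8,11] min(18,18)*3=54 best=119 → r--
[8,10] min(18,5)*2=10 best=119 → r--
[8,9] min(18,19)*1=18 best=119 → l++

max area = 119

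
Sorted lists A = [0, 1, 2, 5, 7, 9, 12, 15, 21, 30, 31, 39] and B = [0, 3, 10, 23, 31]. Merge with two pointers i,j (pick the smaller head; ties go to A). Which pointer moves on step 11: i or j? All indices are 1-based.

i

[i=1,j=1] A[i]=0<=B[j]=0 take 0 → i++
[i=2,j=1] A[i]=1>B[j]=0 take 0 → j++
[i=2,j=2] A[i]=1<=B[j]=3 take 1 → i++
[i=3,j=2] A[i]=2<=B[j]=3 take 2 → i++
[i=4,j=2] A[i]=5>B[j]=3 take 3 → j++
[i=4,j=3] A[i]=5<=B[j]=10 take 5 → i++
[i=5,j=3] A[i]=7<=B[j]=10 take 7 → i++
[i=6,j=3] A[i]=9<=B[j]=10 take 9 → i++
[i=7,j=3] A[i]=12>B[j]=10 take 10 → j++
[i=7,j=4] A[i]=12<=B[j]=23 take 12 → i++
[i=8,j=4] A[i]=15<=B[j]=23 take 15 → i++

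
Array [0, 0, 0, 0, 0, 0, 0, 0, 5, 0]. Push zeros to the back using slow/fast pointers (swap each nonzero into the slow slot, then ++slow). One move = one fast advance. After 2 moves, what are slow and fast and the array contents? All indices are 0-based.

slow=0, fast=2, a=[0, 0, 0, 0, 0, 0, 0, 0, 5, 0]

slow=0 fast=0: a[fast]=0, fast++
slow=0 fast=1: a[fast]=0, fast++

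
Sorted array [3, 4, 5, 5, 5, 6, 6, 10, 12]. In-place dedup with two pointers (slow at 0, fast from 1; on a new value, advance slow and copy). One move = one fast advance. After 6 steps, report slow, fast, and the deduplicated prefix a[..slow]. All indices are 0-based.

slow=3, fast=7, prefix=[3, 4, 5, 6]

(s=0,f=1) a[fast]=4≠a[slow]=3 write a[1]=4 → slow++,fast++
(s=1,f=2) a[fast]=5≠a[slow]=4 write a[2]=5 → slow++,fast++
(s=2,f=3) a[fast]=5=a[slow] dup → fast++
(s=2,f=4) a[fast]=5=a[slow] dup → fast++
(s=2,f=5) a[fast]=6≠a[slow]=5 write a[3]=6 → slow++,fast++
(s=3,f=6) a[fast]=6=a[slow] dup → fast++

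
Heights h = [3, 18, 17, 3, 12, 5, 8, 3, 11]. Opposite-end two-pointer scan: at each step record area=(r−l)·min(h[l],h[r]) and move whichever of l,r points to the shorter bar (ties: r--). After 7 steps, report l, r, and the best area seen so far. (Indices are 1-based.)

l=2, r=3, best area=77

l=1 r=9: min(3,11)*8=24 best=24 *, l++
l=2 r=9: min(18,11)*7=77 best=77 *, r--
l=2 r=8: min(18,3)*6=18 best=77, r--
l=2 r=7: min(18,8)*5=40 best=77, r--
l=2 r=6: min(18,5)*4=20 best=77, r--
l=2 r=5: min(18,12)*3=36 best=77, r--
l=2 r=4: min(18,3)*2=6 best=77, r--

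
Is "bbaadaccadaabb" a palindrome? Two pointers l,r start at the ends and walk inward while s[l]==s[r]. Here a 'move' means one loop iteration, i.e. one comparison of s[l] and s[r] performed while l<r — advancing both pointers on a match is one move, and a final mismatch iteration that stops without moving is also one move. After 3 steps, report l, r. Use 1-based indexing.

l=1 r=14: 'b'=='b', l++,r--
l=2 r=13: 'b'=='b', l++,r--
l=3 r=12: 'a'=='a', l++,r--

l=4, r=11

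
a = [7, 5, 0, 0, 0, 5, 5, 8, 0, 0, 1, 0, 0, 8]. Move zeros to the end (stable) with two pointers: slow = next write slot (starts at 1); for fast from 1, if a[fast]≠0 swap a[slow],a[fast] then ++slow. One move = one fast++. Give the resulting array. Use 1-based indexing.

(s=1,f=1) a[fast]=7≠0 swap→a[1]=7 → slow++,fast++
(s=2,f=2) a[fast]=5≠0 swap→a[2]=5 → slow++,fast++
(s=3,f=3) a[fast]=0 → fast++
(s=3,f=4) a[fast]=0 → fast++
(s=3,f=5) a[fast]=0 → fast++
(s=3,f=6) a[fast]=5≠0 swap→a[3]=5 → slow++,fast++
(s=4,f=7) a[fast]=5≠0 swap→a[4]=5 → slow++,fast++
(s=5,f=8) a[fast]=8≠0 swap→a[5]=8 → slow++,fast++
(s=6,f=9) a[fast]=0 → fast++
(s=6,f=10) a[fast]=0 → fast++
(s=6,f=11) a[fast]=1≠0 swap→a[6]=1 → slow++,fast++
(s=7,f=12) a[fast]=0 → fast++
(s=7,f=13) a[fast]=0 → fast++
(s=7,f=14) a[fast]=8≠0 swap→a[7]=8 → slow++,fast++

[7, 5, 5, 5, 8, 1, 8, 0, 0, 0, 0, 0, 0, 0]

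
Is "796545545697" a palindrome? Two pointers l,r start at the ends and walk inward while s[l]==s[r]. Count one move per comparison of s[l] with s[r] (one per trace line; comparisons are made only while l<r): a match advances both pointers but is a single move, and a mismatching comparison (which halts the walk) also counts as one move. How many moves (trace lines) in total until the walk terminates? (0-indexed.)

6 moves

l=0 r=11: '7'=='7', l++,r--
l=1 r=10: '9'=='9', l++,r--
l=2 r=9: '6'=='6', l++,r--
l=3 r=8: '5'=='5', l++,r--
l=4 r=7: '4'=='4', l++,r--
l=5 r=6: '5'=='5', l++,r--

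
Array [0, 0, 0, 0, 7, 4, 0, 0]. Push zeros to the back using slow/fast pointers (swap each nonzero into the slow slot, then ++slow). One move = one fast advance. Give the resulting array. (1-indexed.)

slow=1 fast=1: a[fast]=0, fast++
slow=1 fast=2: a[fast]=0, fast++
slow=1 fast=3: a[fast]=0, fast++
slow=1 fast=4: a[fast]=0, fast++
slow=1 fast=5: a[fast]=7≠0 swap→a[1]=7, slow++,fast++
slow=2 fast=6: a[fast]=4≠0 swap→a[2]=4, slow++,fast++
slow=3 fast=7: a[fast]=0, fast++
slow=3 fast=8: a[fast]=0, fast++

[7, 4, 0, 0, 0, 0, 0, 0]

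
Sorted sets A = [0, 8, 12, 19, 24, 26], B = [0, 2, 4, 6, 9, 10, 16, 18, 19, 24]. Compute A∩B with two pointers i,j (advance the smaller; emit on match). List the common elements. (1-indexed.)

[i=1,j=1] 0==0 emit → i++,j++
[i=2,j=2] 8>2 → j++
[i=2,j=3] 8>4 → j++
[i=2,j=4] 8>6 → j++
[i=2,j=5] 8<9 → i++
[i=3,j=5] 12>9 → j++
[i=3,j=6] 12>10 → j++
[i=3,j=7] 12<16 → i++
[i=4,j=7] 19>16 → j++
[i=4,j=8] 19>18 → j++
[i=4,j=9] 19==19 emit → i++,j++
[i=5,j=10] 24==24 emit → i++,j++

intersection = [0, 19, 24]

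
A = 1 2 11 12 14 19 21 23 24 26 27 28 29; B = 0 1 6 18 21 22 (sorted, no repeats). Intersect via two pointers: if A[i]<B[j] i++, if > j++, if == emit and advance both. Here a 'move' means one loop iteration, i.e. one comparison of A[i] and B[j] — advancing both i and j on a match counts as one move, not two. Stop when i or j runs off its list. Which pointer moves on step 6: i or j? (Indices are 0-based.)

i

[i=0,j=0] 1>0 → j++
[i=0,j=1] 1==1 emit → i++,j++
[i=1,j=2] 2<6 → i++
[i=2,j=2] 11>6 → j++
[i=2,j=3] 11<18 → i++
[i=3,j=3] 12<18 → i++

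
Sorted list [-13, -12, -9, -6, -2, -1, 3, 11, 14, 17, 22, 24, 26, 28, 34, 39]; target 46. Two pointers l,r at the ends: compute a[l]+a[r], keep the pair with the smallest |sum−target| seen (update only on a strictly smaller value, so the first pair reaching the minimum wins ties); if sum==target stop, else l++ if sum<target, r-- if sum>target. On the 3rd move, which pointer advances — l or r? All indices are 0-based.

[0,15] -13+39=26 d=20 * → l++
[1,15] -12+39=27 d=19 * → l++
[2,15] -9+39=30 d=16 * → l++

l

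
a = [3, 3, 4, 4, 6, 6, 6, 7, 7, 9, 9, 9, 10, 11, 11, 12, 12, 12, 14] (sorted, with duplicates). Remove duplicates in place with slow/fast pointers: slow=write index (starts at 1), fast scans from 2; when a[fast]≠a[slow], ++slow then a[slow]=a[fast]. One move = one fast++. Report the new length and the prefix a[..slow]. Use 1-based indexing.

slow=1 fast=2: a[fast]=3=a[slow] dup, fast++
slow=1 fast=3: a[fast]=4≠a[slow]=3 write a[2]=4, slow++,fast++
slow=2 fast=4: a[fast]=4=a[slow] dup, fast++
slow=2 fast=5: a[fast]=6≠a[slow]=4 write a[3]=6, slow++,fast++
slow=3 fast=6: a[fast]=6=a[slow] dup, fast++
slow=3 fast=7: a[fast]=6=a[slow] dup, fast++
slow=3 fast=8: a[fast]=7≠a[slow]=6 write a[4]=7, slow++,fast++
slow=4 fast=9: a[fast]=7=a[slow] dup, fast++
slow=4 fast=10: a[fast]=9≠a[slow]=7 write a[5]=9, slow++,fast++
slow=5 fast=11: a[fast]=9=a[slow] dup, fast++
slow=5 fast=12: a[fast]=9=a[slow] dup, fast++
slow=5 fast=13: a[fast]=10≠a[slow]=9 write a[6]=10, slow++,fast++
slow=6 fast=14: a[fast]=11≠a[slow]=10 write a[7]=11, slow++,fast++
slow=7 fast=15: a[fast]=11=a[slow] dup, fast++
slow=7 fast=16: a[fast]=12≠a[slow]=11 write a[8]=12, slow++,fast++
slow=8 fast=17: a[fast]=12=a[slow] dup, fast++
slow=8 fast=18: a[fast]=12=a[slow] dup, fast++
slow=8 fast=19: a[fast]=14≠a[slow]=12 write a[9]=14, slow++,fast++

length 9; prefix = [3, 4, 6, 7, 9, 10, 11, 12, 14]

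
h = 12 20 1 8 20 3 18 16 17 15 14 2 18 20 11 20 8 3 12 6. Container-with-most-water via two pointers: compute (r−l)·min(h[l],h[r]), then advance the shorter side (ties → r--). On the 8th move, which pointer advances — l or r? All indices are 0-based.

r

l=0 r=19: min(12,6)*19=114 best=114 *, r--
l=0 r=18: min(12,12)*18=216 best=216 *, r--
l=0 r=17: min(12,3)*17=51 best=216, r--
l=0 r=16: min(12,8)*16=128 best=216, r--
l=0 r=15: min(12,20)*15=180 best=216, l++
l=1 r=15: min(20,20)*14=280 best=280 *, r--
l=1 r=14: min(20,11)*13=143 best=280, r--
l=1 r=13: min(20,20)*12=240 best=280, r--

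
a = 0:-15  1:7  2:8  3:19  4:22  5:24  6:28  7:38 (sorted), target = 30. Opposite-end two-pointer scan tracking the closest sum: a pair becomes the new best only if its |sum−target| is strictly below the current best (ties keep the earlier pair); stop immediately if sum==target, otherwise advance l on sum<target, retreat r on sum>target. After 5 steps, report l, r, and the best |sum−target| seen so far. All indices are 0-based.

l=0 r=7: -15+38=23 d=7 *, l++
l=1 r=7: 7+38=45 d=15, r--
l=1 r=6: 7+28=35 d=5 *, r--
l=1 r=5: 7+24=31 d=1 *, r--
l=1 r=4: 7+22=29 d=1, l++

l=2, r=4, best |Δ|=1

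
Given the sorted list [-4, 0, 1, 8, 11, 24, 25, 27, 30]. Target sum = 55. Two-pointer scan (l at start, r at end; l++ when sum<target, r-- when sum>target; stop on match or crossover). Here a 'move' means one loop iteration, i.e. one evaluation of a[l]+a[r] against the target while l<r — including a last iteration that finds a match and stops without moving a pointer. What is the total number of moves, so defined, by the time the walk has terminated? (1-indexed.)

[1,9] -4+30=26 <55 → l++
[2,9] 0+30=30 <55 → l++
[3,9] 1+30=31 <55 → l++
[4,9] 8+30=38 <55 → l++
[5,9] 11+30=41 <55 → l++
[6,9] 24+30=54 <55 → l++
[7,9] 25+30=55 → found

7 moves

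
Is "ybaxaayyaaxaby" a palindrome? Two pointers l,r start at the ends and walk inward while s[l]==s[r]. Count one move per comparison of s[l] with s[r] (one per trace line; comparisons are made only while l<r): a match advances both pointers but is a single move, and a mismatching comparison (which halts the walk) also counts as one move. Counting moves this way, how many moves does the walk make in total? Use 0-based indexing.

l=0 r=13: 'y'=='y', l++,r--
l=1 r=12: 'b'=='b', l++,r--
l=2 r=11: 'a'=='a', l++,r--
l=3 r=10: 'x'=='x', l++,r--
l=4 r=9: 'a'=='a', l++,r--
l=5 r=8: 'a'=='a', l++,r--
l=6 r=7: 'y'=='y', l++,r--

7 moves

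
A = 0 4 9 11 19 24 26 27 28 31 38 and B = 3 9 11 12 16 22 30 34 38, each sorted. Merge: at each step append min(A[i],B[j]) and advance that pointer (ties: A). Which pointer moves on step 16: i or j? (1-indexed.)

i=1 j=1: A[i]=0<=B[j]=3 take 0, i++
i=2 j=1: A[i]=4>B[j]=3 take 3, j++
i=2 j=2: A[i]=4<=B[j]=9 take 4, i++
i=3 j=2: A[i]=9<=B[j]=9 take 9, i++
i=4 j=2: A[i]=11>B[j]=9 take 9, j++
i=4 j=3: A[i]=11<=B[j]=11 take 11, i++
i=5 j=3: A[i]=19>B[j]=11 take 11, j++
i=5 j=4: A[i]=19>B[j]=12 take 12, j++
i=5 j=5: A[i]=19>B[j]=16 take 16, j++
i=5 j=6: A[i]=19<=B[j]=22 take 19, i++
i=6 j=6: A[i]=24>B[j]=22 take 22, j++
i=6 j=7: A[i]=24<=B[j]=30 take 24, i++
i=7 j=7: A[i]=26<=B[j]=30 take 26, i++
i=8 j=7: A[i]=27<=B[j]=30 take 27, i++
i=9 j=7: A[i]=28<=B[j]=30 take 28, i++
i=10 j=7: A[i]=31>B[j]=30 take 30, j++

j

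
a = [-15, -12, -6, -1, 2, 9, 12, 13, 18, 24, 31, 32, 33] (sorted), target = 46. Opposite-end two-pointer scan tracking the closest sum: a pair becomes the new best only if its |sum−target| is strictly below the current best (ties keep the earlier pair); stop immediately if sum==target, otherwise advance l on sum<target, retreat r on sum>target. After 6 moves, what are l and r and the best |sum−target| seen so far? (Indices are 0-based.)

[0,12] -15+33=18 d=28 * → l++
[1,12] -12+33=21 d=25 * → l++
[2,12] -6+33=27 d=19 * → l++
[3,12] -1+33=32 d=14 * → l++
[4,12] 2+33=35 d=11 * → l++
[5,12] 9+33=42 d=4 * → l++

l=6, r=12, best |Δ|=4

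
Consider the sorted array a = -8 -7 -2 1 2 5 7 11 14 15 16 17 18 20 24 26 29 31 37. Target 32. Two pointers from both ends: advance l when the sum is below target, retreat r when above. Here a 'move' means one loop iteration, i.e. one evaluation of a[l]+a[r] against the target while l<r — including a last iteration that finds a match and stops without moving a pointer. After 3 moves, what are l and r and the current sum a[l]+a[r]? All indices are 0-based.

l=0 r=18: -8+37=29 <32, l++
l=1 r=18: -7+37=30 <32, l++
l=2 r=18: -2+37=35 >32, r--

l=2, r=17, sum=29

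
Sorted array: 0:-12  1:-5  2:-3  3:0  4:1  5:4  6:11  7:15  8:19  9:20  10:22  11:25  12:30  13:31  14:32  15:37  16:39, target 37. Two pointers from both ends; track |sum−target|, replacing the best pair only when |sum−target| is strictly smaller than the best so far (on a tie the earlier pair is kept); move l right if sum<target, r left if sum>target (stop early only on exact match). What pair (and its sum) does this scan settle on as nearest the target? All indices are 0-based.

pair (0, 37) with sum 37 (|Δ|=0)

[0,16] -12+39=27 d=10 * → l++
[1,16] -5+39=34 d=3 * → l++
[2,16] -3+39=36 d=1 * → l++
[3,16] 0+39=39 d=2 → r--
[3,15] 0+37=37 d=0 * → stop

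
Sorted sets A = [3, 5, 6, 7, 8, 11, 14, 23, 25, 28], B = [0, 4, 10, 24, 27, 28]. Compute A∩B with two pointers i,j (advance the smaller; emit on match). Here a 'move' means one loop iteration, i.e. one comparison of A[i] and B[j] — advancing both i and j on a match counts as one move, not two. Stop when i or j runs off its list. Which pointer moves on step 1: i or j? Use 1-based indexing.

[i=1,j=1] 3>0 → j++

j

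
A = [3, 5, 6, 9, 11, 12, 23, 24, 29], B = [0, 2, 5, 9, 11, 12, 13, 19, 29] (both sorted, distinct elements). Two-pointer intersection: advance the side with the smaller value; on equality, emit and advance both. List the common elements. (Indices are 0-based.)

[i=0,j=0] 3>0 → j++
[i=0,j=1] 3>2 → j++
[i=0,j=2] 3<5 → i++
[i=1,j=2] 5==5 emit → i++,j++
[i=2,j=3] 6<9 → i++
[i=3,j=3] 9==9 emit → i++,j++
[i=4,j=4] 11==11 emit → i++,j++
[i=5,j=5] 12==12 emit → i++,j++
[i=6,j=6] 23>13 → j++
[i=6,j=7] 23>19 → j++
[i=6,j=8] 23<29 → i++
[i=7,j=8] 24<29 → i++
[i=8,j=8] 29==29 emit → i++,j++

intersection = [5, 9, 11, 12, 29]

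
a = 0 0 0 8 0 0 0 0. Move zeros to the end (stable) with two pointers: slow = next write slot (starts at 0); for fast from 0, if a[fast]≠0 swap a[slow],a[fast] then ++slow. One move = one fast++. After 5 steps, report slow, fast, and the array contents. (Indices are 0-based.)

slow=0 fast=0: a[fast]=0, fast++
slow=0 fast=1: a[fast]=0, fast++
slow=0 fast=2: a[fast]=0, fast++
slow=0 fast=3: a[fast]=8≠0 swap→a[0]=8, slow++,fast++
slow=1 fast=4: a[fast]=0, fast++

slow=1, fast=5, a=[8, 0, 0, 0, 0, 0, 0, 0]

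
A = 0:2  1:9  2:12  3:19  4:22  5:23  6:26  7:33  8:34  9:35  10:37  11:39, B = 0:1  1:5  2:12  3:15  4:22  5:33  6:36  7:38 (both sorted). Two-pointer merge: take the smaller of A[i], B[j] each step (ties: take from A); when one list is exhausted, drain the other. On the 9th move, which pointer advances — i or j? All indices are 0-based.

i

i=0 j=0: A[i]=2>B[j]=1 take 1, j++
i=0 j=1: A[i]=2<=B[j]=5 take 2, i++
i=1 j=1: A[i]=9>B[j]=5 take 5, j++
i=1 j=2: A[i]=9<=B[j]=12 take 9, i++
i=2 j=2: A[i]=12<=B[j]=12 take 12, i++
i=3 j=2: A[i]=19>B[j]=12 take 12, j++
i=3 j=3: A[i]=19>B[j]=15 take 15, j++
i=3 j=4: A[i]=19<=B[j]=22 take 19, i++
i=4 j=4: A[i]=22<=B[j]=22 take 22, i++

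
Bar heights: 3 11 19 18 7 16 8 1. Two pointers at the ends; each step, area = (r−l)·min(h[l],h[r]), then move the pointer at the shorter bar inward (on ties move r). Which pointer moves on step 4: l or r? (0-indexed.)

[0,7] min(3,1)*7=7 best=7 * → r--
[0,6] min(3,8)*6=18 best=18 * → l++
[1,6] min(11,8)*5=40 best=40 * → r--
[1,5] min(11,16)*4=44 best=44 * → l++

l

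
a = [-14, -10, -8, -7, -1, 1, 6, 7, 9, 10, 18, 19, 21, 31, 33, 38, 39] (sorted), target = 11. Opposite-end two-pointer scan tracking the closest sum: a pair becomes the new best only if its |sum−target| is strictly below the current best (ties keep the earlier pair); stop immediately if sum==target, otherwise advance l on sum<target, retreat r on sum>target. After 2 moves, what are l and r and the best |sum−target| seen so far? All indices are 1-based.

l=1, r=15, best |Δ|=13

[1,17] -14+39=25 d=14 * → r--
[1,16] -14+38=24 d=13 * → r--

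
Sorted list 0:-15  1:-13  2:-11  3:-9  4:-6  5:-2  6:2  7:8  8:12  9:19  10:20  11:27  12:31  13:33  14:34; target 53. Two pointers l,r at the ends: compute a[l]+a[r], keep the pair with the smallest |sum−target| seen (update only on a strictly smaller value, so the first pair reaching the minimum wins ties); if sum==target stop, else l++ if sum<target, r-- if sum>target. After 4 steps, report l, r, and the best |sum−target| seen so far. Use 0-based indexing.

l=4, r=14, best |Δ|=28

[0,14] -15+34=19 d=34 * → l++
[1,14] -13+34=21 d=32 * → l++
[2,14] -11+34=23 d=30 * → l++
[3,14] -9+34=25 d=28 * → l++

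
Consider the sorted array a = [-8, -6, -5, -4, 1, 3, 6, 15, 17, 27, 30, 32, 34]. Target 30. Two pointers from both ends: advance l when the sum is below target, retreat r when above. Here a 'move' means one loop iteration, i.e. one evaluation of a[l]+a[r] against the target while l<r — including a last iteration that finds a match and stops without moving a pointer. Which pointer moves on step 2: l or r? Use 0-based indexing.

l

[0,12] -8+34=26 <30 → l++
[1,12] -6+34=28 <30 → l++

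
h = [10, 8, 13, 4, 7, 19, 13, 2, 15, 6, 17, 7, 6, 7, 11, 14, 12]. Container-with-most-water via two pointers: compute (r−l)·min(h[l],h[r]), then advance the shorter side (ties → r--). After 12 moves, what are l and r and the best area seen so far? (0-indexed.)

l=0 r=16: min(10,12)*16=160 best=160 *, l++
l=1 r=16: min(8,12)*15=120 best=160, l++
l=2 r=16: min(13,12)*14=168 best=168 *, r--
l=2 r=15: min(13,14)*13=169 best=169 *, l++
l=3 r=15: min(4,14)*12=48 best=169, l++
l=4 r=15: min(7,14)*11=77 best=169, l++
l=5 r=15: min(19,14)*10=140 best=169, r--
l=5 r=14: min(19,11)*9=99 best=169, r--
l=5 r=13: min(19,7)*8=56 best=169, r--
l=5 r=12: min(19,6)*7=42 best=169, r--
l=5 r=11: min(19,7)*6=42 best=169, r--
l=5 r=10: min(19,17)*5=85 best=169, r--

l=5, r=9, best area=169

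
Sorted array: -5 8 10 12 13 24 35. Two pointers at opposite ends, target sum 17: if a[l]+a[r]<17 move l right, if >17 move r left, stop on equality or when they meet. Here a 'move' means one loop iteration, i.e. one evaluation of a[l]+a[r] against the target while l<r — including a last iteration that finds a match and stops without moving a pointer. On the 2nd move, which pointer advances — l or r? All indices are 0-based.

r

l=0 r=6: -5+35=30 >17, r--
l=0 r=5: -5+24=19 >17, r--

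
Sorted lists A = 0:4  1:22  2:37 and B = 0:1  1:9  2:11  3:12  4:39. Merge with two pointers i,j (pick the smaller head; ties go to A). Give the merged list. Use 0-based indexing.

[i=0,j=0] A[i]=4>B[j]=1 take 1 → j++
[i=0,j=1] A[i]=4<=B[j]=9 take 4 → i++
[i=1,j=1] A[i]=22>B[j]=9 take 9 → j++
[i=1,j=2] A[i]=22>B[j]=11 take 11 → j++
[i=1,j=3] A[i]=22>B[j]=12 take 12 → j++
[i=1,j=4] A[i]=22<=B[j]=39 take 22 → i++
[i=2,j=4] A[i]=37<=B[j]=39 take 37 → i++
[i=3,j=4] A done, take B[j]=39 → j++

[1, 4, 9, 11, 12, 22, 37, 39]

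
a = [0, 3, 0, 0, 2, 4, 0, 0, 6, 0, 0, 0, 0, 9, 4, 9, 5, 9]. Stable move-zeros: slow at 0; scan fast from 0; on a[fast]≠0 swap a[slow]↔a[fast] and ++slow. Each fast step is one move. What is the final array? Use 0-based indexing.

(s=0,f=0) a[fast]=0 → fast++
(s=0,f=1) a[fast]=3≠0 swap→a[0]=3 → slow++,fast++
(s=1,f=2) a[fast]=0 → fast++
(s=1,f=3) a[fast]=0 → fast++
(s=1,f=4) a[fast]=2≠0 swap→a[1]=2 → slow++,fast++
(s=2,f=5) a[fast]=4≠0 swap→a[2]=4 → slow++,fast++
(s=3,f=6) a[fast]=0 → fast++
(s=3,f=7) a[fast]=0 → fast++
(s=3,f=8) a[fast]=6≠0 swap→a[3]=6 → slow++,fast++
(s=4,f=9) a[fast]=0 → fast++
(s=4,f=10) a[fast]=0 → fast++
(s=4,f=11) a[fast]=0 → fast++
(s=4,f=12) a[fast]=0 → fast++
(s=4,f=13) a[fast]=9≠0 swap→a[4]=9 → slow++,fast++
(s=5,f=14) a[fast]=4≠0 swap→a[5]=4 → slow++,fast++
(s=6,f=15) a[fast]=9≠0 swap→a[6]=9 → slow++,fast++
(s=7,f=16) a[fast]=5≠0 swap→a[7]=5 → slow++,fast++
(s=8,f=17) a[fast]=9≠0 swap→a[8]=9 → slow++,fast++

[3, 2, 4, 6, 9, 4, 9, 5, 9, 0, 0, 0, 0, 0, 0, 0, 0, 0]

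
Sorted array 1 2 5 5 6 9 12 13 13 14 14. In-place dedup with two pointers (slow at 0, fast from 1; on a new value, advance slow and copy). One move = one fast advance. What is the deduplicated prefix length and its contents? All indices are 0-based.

(s=0,f=1) a[fast]=2≠a[slow]=1 write a[1]=2 → slow++,fast++
(s=1,f=2) a[fast]=5≠a[slow]=2 write a[2]=5 → slow++,fast++
(s=2,f=3) a[fast]=5=a[slow] dup → fast++
(s=2,f=4) a[fast]=6≠a[slow]=5 write a[3]=6 → slow++,fast++
(s=3,f=5) a[fast]=9≠a[slow]=6 write a[4]=9 → slow++,fast++
(s=4,f=6) a[fast]=12≠a[slow]=9 write a[5]=12 → slow++,fast++
(s=5,f=7) a[fast]=13≠a[slow]=12 write a[6]=13 → slow++,fast++
(s=6,f=8) a[fast]=13=a[slow] dup → fast++
(s=6,f=9) a[fast]=14≠a[slow]=13 write a[7]=14 → slow++,fast++
(s=7,f=10) a[fast]=14=a[slow] dup → fast++

length 8; prefix = [1, 2, 5, 6, 9, 12, 13, 14]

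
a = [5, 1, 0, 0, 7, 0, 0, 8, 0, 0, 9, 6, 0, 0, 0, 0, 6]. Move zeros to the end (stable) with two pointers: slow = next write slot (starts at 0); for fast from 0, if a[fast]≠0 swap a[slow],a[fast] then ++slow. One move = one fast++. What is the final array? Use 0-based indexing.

[5, 1, 7, 8, 9, 6, 6, 0, 0, 0, 0, 0, 0, 0, 0, 0, 0]

slow=0 fast=0: a[fast]=5≠0 swap→a[0]=5, slow++,fast++
slow=1 fast=1: a[fast]=1≠0 swap→a[1]=1, slow++,fast++
slow=2 fast=2: a[fast]=0, fast++
slow=2 fast=3: a[fast]=0, fast++
slow=2 fast=4: a[fast]=7≠0 swap→a[2]=7, slow++,fast++
slow=3 fast=5: a[fast]=0, fast++
slow=3 fast=6: a[fast]=0, fast++
slow=3 fast=7: a[fast]=8≠0 swap→a[3]=8, slow++,fast++
slow=4 fast=8: a[fast]=0, fast++
slow=4 fast=9: a[fast]=0, fast++
slow=4 fast=10: a[fast]=9≠0 swap→a[4]=9, slow++,fast++
slow=5 fast=11: a[fast]=6≠0 swap→a[5]=6, slow++,fast++
slow=6 fast=12: a[fast]=0, fast++
slow=6 fast=13: a[fast]=0, fast++
slow=6 fast=14: a[fast]=0, fast++
slow=6 fast=15: a[fast]=0, fast++
slow=6 fast=16: a[fast]=6≠0 swap→a[6]=6, slow++,fast++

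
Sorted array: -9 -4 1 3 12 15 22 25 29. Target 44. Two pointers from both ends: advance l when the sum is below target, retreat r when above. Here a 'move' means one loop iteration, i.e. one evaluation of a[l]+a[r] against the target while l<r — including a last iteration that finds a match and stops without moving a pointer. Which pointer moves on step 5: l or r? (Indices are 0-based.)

l

[0,8] -9+29=20 <44 → l++
[1,8] -4+29=25 <44 → l++
[2,8] 1+29=30 <44 → l++
[3,8] 3+29=32 <44 → l++
[4,8] 12+29=41 <44 → l++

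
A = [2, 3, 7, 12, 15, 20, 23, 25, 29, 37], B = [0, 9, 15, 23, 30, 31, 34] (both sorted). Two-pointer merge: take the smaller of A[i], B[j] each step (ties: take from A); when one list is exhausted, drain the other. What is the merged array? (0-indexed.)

i=0 j=0: A[i]=2>B[j]=0 take 0, j++
i=0 j=1: A[i]=2<=B[j]=9 take 2, i++
i=1 j=1: A[i]=3<=B[j]=9 take 3, i++
i=2 j=1: A[i]=7<=B[j]=9 take 7, i++
i=3 j=1: A[i]=12>B[j]=9 take 9, j++
i=3 j=2: A[i]=12<=B[j]=15 take 12, i++
i=4 j=2: A[i]=15<=B[j]=15 take 15, i++
i=5 j=2: A[i]=20>B[j]=15 take 15, j++
i=5 j=3: A[i]=20<=B[j]=23 take 20, i++
i=6 j=3: A[i]=23<=B[j]=23 take 23, i++
i=7 j=3: A[i]=25>B[j]=23 take 23, j++
i=7 j=4: A[i]=25<=B[j]=30 take 25, i++
i=8 j=4: A[i]=29<=B[j]=30 take 29, i++
i=9 j=4: A[i]=37>B[j]=30 take 30, j++
i=9 j=5: A[i]=37>B[j]=31 take 31, j++
i=9 j=6: A[i]=37>B[j]=34 take 34, j++
i=9 j=7: B done, take A[i]=37, i++

[0, 2, 3, 7, 9, 12, 15, 15, 20, 23, 23, 25, 29, 30, 31, 34, 37]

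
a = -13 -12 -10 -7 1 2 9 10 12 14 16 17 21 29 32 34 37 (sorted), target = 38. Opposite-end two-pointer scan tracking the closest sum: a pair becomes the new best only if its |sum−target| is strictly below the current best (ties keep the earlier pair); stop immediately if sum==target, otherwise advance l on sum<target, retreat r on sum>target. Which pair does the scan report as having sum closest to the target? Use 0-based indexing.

pair (1, 37) with sum 38 (|Δ|=0)

l=0 r=16: -13+37=24 d=14 *, l++
l=1 r=16: -12+37=25 d=13 *, l++
l=2 r=16: -10+37=27 d=11 *, l++
l=3 r=16: -7+37=30 d=8 *, l++
l=4 r=16: 1+37=38 d=0 *, stop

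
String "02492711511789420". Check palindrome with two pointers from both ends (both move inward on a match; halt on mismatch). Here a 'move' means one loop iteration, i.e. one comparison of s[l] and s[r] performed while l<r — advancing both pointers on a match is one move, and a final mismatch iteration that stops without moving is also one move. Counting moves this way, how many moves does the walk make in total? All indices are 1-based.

5 moves

l=1 r=17: '0'=='0', l++,r--
l=2 r=16: '2'=='2', l++,r--
l=3 r=15: '4'=='4', l++,r--
l=4 r=14: '9'=='9', l++,r--
l=5 r=13: '2'!='8', stop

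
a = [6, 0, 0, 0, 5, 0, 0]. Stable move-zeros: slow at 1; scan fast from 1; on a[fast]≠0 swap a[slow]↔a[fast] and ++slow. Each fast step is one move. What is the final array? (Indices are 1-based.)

slow=1 fast=1: a[fast]=6≠0 swap→a[1]=6, slow++,fast++
slow=2 fast=2: a[fast]=0, fast++
slow=2 fast=3: a[fast]=0, fast++
slow=2 fast=4: a[fast]=0, fast++
slow=2 fast=5: a[fast]=5≠0 swap→a[2]=5, slow++,fast++
slow=3 fast=6: a[fast]=0, fast++
slow=3 fast=7: a[fast]=0, fast++

[6, 5, 0, 0, 0, 0, 0]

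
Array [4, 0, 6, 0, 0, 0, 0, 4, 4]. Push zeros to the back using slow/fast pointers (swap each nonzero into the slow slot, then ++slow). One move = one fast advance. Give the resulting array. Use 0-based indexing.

slow=0 fast=0: a[fast]=4≠0 swap→a[0]=4, slow++,fast++
slow=1 fast=1: a[fast]=0, fast++
slow=1 fast=2: a[fast]=6≠0 swap→a[1]=6, slow++,fast++
slow=2 fast=3: a[fast]=0, fast++
slow=2 fast=4: a[fast]=0, fast++
slow=2 fast=5: a[fast]=0, fast++
slow=2 fast=6: a[fast]=0, fast++
slow=2 fast=7: a[fast]=4≠0 swap→a[2]=4, slow++,fast++
slow=3 fast=8: a[fast]=4≠0 swap→a[3]=4, slow++,fast++

[4, 6, 4, 4, 0, 0, 0, 0, 0]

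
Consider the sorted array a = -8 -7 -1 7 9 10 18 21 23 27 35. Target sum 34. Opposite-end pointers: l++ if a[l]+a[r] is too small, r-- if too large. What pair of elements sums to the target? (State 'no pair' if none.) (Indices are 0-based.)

[0,10] -8+35=27 <34 → l++
[1,10] -7+35=28 <34 → l++
[2,10] -1+35=34 → found

(-1, 35)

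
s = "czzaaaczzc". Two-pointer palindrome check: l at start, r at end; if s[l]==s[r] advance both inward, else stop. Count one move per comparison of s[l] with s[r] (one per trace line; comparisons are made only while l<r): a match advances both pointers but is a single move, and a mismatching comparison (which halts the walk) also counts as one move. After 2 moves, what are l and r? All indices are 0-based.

l=2, r=7

l=0 r=9: 'c'=='c', l++,r--
l=1 r=8: 'z'=='z', l++,r--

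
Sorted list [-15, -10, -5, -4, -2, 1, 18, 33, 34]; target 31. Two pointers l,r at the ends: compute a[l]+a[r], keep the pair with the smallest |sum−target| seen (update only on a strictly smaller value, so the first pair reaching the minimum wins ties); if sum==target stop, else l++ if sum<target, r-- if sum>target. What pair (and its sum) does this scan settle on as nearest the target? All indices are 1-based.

pair (-2, 33) with sum 31 (|Δ|=0)

l=1 r=9: -15+34=19 d=12 *, l++
l=2 r=9: -10+34=24 d=7 *, l++
l=3 r=9: -5+34=29 d=2 *, l++
l=4 r=9: -4+34=30 d=1 *, l++
l=5 r=9: -2+34=32 d=1, r--
l=5 r=8: -2+33=31 d=0 *, stop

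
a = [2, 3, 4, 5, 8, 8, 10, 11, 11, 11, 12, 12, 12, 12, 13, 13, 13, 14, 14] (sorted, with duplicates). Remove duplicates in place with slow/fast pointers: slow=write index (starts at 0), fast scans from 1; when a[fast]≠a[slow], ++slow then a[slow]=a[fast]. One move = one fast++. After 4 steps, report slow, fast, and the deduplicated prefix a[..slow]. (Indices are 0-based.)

slow=4, fast=5, prefix=[2, 3, 4, 5, 8]

slow=0 fast=1: a[fast]=3≠a[slow]=2 write a[1]=3, slow++,fast++
slow=1 fast=2: a[fast]=4≠a[slow]=3 write a[2]=4, slow++,fast++
slow=2 fast=3: a[fast]=5≠a[slow]=4 write a[3]=5, slow++,fast++
slow=3 fast=4: a[fast]=8≠a[slow]=5 write a[4]=8, slow++,fast++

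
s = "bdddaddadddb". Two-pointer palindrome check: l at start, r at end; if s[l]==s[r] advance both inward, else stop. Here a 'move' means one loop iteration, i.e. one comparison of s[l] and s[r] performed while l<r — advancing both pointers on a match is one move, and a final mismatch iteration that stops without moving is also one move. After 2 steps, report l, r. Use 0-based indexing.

l=2, r=9

l=0 r=11: 'b'=='b', l++,r--
l=1 r=10: 'd'=='d', l++,r--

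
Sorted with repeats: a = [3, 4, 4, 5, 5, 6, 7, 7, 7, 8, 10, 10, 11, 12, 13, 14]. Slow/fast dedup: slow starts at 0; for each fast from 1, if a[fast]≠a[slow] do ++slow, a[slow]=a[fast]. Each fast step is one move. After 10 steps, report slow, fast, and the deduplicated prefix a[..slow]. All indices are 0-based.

slow=6, fast=11, prefix=[3, 4, 5, 6, 7, 8, 10]

(s=0,f=1) a[fast]=4≠a[slow]=3 write a[1]=4 → slow++,fast++
(s=1,f=2) a[fast]=4=a[slow] dup → fast++
(s=1,f=3) a[fast]=5≠a[slow]=4 write a[2]=5 → slow++,fast++
(s=2,f=4) a[fast]=5=a[slow] dup → fast++
(s=2,f=5) a[fast]=6≠a[slow]=5 write a[3]=6 → slow++,fast++
(s=3,f=6) a[fast]=7≠a[slow]=6 write a[4]=7 → slow++,fast++
(s=4,f=7) a[fast]=7=a[slow] dup → fast++
(s=4,f=8) a[fast]=7=a[slow] dup → fast++
(s=4,f=9) a[fast]=8≠a[slow]=7 write a[5]=8 → slow++,fast++
(s=5,f=10) a[fast]=10≠a[slow]=8 write a[6]=10 → slow++,fast++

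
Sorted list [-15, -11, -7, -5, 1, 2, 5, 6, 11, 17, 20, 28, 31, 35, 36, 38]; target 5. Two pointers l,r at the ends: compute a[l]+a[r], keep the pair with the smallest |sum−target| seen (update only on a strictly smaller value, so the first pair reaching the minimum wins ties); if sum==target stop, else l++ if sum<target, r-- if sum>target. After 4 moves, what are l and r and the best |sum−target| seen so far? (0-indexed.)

l=0, r=11, best |Δ|=11

[0,15] -15+38=23 d=18 * → r--
[0,14] -15+36=21 d=16 * → r--
[0,13] -15+35=20 d=15 * → r--
[0,12] -15+31=16 d=11 * → r--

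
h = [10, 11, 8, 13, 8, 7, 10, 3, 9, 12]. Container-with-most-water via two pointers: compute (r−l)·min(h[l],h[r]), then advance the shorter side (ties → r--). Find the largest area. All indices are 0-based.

[0,9] min(10,12)*9=90 best=90 * → l++
[1,9] min(11,12)*8=88 best=90 → l++
[2,9] min(8,12)*7=56 best=90 → l++
[3,9] min(13,12)*6=72 best=90 → r--
[3,8] min(13,9)*5=45 best=90 → r--
[3,7] min(13,3)*4=12 best=90 → r--
[3,6] min(13,10)*3=30 best=90 → r--
[3,5] min(13,7)*2=14 best=90 → r--
[3,4] min(13,8)*1=8 best=90 → r--

max area = 90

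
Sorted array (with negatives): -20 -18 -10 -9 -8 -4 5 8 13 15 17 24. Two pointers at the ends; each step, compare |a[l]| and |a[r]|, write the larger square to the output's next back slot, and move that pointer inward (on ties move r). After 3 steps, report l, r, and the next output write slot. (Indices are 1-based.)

l=3, r=11, next write slot=9

l=1 r=12: |-20|<=|24| out[12]=576, r--
l=1 r=11: |-20|>|17| out[11]=400, l++
l=2 r=11: |-18|>|17| out[10]=324, l++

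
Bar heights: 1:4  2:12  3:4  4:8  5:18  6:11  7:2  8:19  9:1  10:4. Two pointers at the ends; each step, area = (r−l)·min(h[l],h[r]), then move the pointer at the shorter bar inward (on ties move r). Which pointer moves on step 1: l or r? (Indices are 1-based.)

[1,10] min(4,4)*9=36 best=36 * → r--

r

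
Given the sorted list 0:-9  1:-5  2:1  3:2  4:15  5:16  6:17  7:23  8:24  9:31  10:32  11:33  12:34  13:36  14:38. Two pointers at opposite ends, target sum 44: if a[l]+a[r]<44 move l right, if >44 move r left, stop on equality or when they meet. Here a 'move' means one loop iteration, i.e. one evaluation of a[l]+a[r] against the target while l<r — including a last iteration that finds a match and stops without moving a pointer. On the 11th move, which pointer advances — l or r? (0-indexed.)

l

[0,14] -9+38=29 <44 → l++
[1,14] -5+38=33 <44 → l++
[2,14] 1+38=39 <44 → l++
[3,14] 2+38=40 <44 → l++
[4,14] 15+38=53 >44 → r--
[4,13] 15+36=51 >44 → r--
[4,12] 15+34=49 >44 → r--
[4,11] 15+33=48 >44 → r--
[4,10] 15+32=47 >44 → r--
[4,9] 15+31=46 >44 → r--
[4,8] 15+24=39 <44 → l++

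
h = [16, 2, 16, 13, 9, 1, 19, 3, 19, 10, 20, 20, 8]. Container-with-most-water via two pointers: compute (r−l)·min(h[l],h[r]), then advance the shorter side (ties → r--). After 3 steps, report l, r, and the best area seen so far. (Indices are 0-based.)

l=2, r=11, best area=176

[0,12] min(16,8)*12=96 best=96 * → r--
[0,11] min(16,20)*11=176 best=176 * → l++
[1,11] min(2,20)*10=20 best=176 → l++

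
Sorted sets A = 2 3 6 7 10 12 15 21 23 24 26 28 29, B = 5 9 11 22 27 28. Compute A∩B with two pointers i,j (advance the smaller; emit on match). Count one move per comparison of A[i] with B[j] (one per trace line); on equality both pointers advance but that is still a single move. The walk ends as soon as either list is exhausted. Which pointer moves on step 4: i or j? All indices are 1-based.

i

i=1 j=1: 2<5, i++
i=2 j=1: 3<5, i++
i=3 j=1: 6>5, j++
i=3 j=2: 6<9, i++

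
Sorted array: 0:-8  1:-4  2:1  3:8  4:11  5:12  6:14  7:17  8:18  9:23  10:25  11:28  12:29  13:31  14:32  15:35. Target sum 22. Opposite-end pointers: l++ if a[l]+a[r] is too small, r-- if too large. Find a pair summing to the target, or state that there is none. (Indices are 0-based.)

(8, 14)

[0,15] -8+35=27 >22 → r--
[0,14] -8+32=24 >22 → r--
[0,13] -8+31=23 >22 → r--
[0,12] -8+29=21 <22 → l++
[1,12] -4+29=25 >22 → r--
[1,11] -4+28=24 >22 → r--
[1,10] -4+25=21 <22 → l++
[2,10] 1+25=26 >22 → r--
[2,9] 1+23=24 >22 → r--
[2,8] 1+18=19 <22 → l++
[3,8] 8+18=26 >22 → r--
[3,7] 8+17=25 >22 → r--
[3,6] 8+14=22 → found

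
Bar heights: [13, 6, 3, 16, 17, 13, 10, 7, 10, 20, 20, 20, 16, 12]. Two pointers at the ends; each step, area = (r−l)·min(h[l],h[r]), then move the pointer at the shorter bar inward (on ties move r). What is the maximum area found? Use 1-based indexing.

l=1 r=14: min(13,12)*13=156 best=156 *, r--
l=1 r=13: min(13,16)*12=156 best=156, l++
l=2 r=13: min(6,16)*11=66 best=156, l++
l=3 r=13: min(3,16)*10=30 best=156, l++
l=4 r=13: min(16,16)*9=144 best=156, r--
l=4 r=12: min(16,20)*8=128 best=156, l++
l=5 r=12: min(17,20)*7=119 best=156, l++
l=6 r=12: min(13,20)*6=78 best=156, l++
l=7 r=12: min(10,20)*5=50 best=156, l++
l=8 r=12: min(7,20)*4=28 best=156, l++
l=9 r=12: min(10,20)*3=30 best=156, l++
l=10 r=12: min(20,20)*2=40 best=156, r--
l=10 r=11: min(20,20)*1=20 best=156, r--

max area = 156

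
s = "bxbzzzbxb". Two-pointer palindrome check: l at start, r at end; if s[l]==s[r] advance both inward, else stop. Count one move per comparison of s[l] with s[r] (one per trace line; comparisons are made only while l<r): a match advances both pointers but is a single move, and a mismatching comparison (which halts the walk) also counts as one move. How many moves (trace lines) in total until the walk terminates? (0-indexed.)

l=0 r=8: 'b'=='b', l++,r--
l=1 r=7: 'x'=='x', l++,r--
l=2 r=6: 'b'=='b', l++,r--
l=3 r=5: 'z'=='z', l++,r--

4 moves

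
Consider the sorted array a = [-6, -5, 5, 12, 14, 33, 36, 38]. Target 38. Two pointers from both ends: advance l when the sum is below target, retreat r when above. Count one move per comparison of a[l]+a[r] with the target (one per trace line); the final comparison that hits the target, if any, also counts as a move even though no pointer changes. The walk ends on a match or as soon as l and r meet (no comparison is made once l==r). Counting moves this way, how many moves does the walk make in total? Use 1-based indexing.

l=1 r=8: -6+38=32 <38, l++
l=2 r=8: -5+38=33 <38, l++
l=3 r=8: 5+38=43 >38, r--
l=3 r=7: 5+36=41 >38, r--
l=3 r=6: 5+33=38, found

5 moves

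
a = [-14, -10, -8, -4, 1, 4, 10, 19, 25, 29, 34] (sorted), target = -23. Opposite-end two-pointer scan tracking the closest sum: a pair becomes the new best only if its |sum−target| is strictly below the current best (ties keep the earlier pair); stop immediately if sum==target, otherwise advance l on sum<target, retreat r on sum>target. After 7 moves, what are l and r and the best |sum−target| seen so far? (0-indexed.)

[0,10] -14+34=20 d=43 * → r--
[0,9] -14+29=15 d=38 * → r--
[0,8] -14+25=11 d=34 * → r--
[0,7] -14+19=5 d=28 * → r--
[0,6] -14+10=-4 d=19 * → r--
[0,5] -14+4=-10 d=13 * → r--
[0,4] -14+1=-13 d=10 * → r--

l=0, r=3, best |Δ|=10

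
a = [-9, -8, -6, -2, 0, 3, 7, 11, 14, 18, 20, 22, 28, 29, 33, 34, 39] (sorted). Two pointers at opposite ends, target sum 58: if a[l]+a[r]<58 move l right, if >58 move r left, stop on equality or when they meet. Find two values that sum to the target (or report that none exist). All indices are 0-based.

[0,16] -9+39=30 <58 → l++
[1,16] -8+39=31 <58 → l++
[2,16] -6+39=33 <58 → l++
[3,16] -2+39=37 <58 → l++
[4,16] 0+39=39 <58 → l++
[5,16] 3+39=42 <58 → l++
[6,16] 7+39=46 <58 → l++
[7,16] 11+39=50 <58 → l++
[8,16] 14+39=53 <58 → l++
[9,16] 18+39=57 <58 → l++
[10,16] 20+39=59 >58 → r--
[10,15] 20+34=54 <58 → l++
[11,15] 22+34=56 <58 → l++
[12,15] 28+34=62 >58 → r--
[12,14] 28+33=61 >58 → r--
[12,13] 28+29=57 <58 → l++

no pair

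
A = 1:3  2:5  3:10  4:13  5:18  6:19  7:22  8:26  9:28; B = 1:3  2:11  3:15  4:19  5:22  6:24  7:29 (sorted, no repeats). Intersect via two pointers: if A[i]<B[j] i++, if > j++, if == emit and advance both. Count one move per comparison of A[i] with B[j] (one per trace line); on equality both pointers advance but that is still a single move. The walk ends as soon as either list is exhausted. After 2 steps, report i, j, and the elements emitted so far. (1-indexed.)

[i=1,j=1] 3==3 emit → i++,j++
[i=2,j=2] 5<11 → i++

i=3, j=2, emitted=[3]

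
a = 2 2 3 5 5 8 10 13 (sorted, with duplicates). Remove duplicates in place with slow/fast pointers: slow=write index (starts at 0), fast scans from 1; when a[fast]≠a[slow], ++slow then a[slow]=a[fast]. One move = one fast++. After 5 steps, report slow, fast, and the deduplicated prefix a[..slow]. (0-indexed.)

slow=0 fast=1: a[fast]=2=a[slow] dup, fast++
slow=0 fast=2: a[fast]=3≠a[slow]=2 write a[1]=3, slow++,fast++
slow=1 fast=3: a[fast]=5≠a[slow]=3 write a[2]=5, slow++,fast++
slow=2 fast=4: a[fast]=5=a[slow] dup, fast++
slow=2 fast=5: a[fast]=8≠a[slow]=5 write a[3]=8, slow++,fast++

slow=3, fast=6, prefix=[2, 3, 5, 8]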